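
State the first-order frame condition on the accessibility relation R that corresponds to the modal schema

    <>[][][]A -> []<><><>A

forall x forall y forall z ((xRy & xRz) -> exists w (y R^3 w & z R^3 w))

This is a Sahlqvist (Geach-type) schema ◇^1□^3A → □^1◇^3A.
Minimal-valuation argument: fix x; take any y with xR^1y and any z with xR^1z. Set V(A) to the set of worlds R-reachable from y in exactly 3 steps. Then □^3A holds at y, so the antecedent holds at x; validity forces ◇^3A at z, giving a w with zR^3w and yR^3w.
First-order correspondent: forall x forall y forall z ((xRy & xRz) -> exists w (y R^3 w & z R^3 w)).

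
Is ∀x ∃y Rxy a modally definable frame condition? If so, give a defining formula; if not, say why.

Yes, by □q → ◇q

The condition is seriality. A defining modal formula is □q → ◇q.
Suppose □q→◇q is valid. At any x set V(q)=W. Then □q at x, so ◇q at x, so x has a successor.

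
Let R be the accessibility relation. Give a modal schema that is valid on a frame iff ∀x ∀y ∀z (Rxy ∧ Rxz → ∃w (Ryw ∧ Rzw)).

◇□ψ → □◇ψ

The condition is convergence. The .2 schema ◇□ψ → □◇ψ defines it.
Suppose ◇□ψ→□◇ψ is valid. Take Rxy, Rxz and set V(ψ)={w : Ryw}. Then □ψ at y so ◇□ψ at x, so □◇ψ at x, so ◇ψ at z, giving w with Rzw and Ryw.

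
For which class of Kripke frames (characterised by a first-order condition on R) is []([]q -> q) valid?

Suppose □(□q→q) is valid. Take Rxy and set V(q)={w : Ryw}. Then at y, □q holds; since □(□q→q) at x, □q→q at y, so q at y, i.e. Ryy.
The converse is a direct semantic check.
Frame condition: forall x forall y (Rxy -> Ryy).

Shift-reflexivity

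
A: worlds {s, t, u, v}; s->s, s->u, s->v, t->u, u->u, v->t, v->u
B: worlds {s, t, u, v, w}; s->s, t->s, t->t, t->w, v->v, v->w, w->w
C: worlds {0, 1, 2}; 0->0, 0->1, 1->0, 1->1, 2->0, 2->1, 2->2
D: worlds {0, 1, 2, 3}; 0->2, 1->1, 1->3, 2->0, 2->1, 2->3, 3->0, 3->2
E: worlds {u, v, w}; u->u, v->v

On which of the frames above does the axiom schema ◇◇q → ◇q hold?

This is the axiom for transitivity; its first-order frame correspondent is ∀x ∀y ∀z (Rxy ∧ Ryz → Rxz).
A: fails — Rsv and Rvt but not Rst.
B: holds.
C: holds.
D: fails — R32 and R23 but not R33.
E: holds.

B, C, E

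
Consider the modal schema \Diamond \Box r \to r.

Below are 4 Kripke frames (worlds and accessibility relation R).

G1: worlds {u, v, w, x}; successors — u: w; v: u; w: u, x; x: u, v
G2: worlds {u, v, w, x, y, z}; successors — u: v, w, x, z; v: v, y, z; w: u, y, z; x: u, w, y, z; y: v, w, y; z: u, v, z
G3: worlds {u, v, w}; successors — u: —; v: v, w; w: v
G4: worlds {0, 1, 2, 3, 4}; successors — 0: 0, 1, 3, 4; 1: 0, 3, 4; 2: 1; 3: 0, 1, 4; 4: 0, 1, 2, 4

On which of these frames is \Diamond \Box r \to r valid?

G3

Frame correspondent (Sahlqvist): \forall x \forall y (Rxy \to Ryx) — i.e. symmetry.
G1: fails — Rwx but not Rxw.
G2: fails — Ruv but not Rvu.
G3: ✓.
G4: fails — R34 but not R43.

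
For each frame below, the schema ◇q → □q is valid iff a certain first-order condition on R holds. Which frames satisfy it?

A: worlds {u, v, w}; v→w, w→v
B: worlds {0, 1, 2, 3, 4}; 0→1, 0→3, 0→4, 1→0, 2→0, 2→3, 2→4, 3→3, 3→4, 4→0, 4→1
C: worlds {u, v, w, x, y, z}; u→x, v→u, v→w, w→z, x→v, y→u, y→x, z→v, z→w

A

This is the axiom for partial functionality; its first-order frame correspondent is ∀x ∀y ∀z (Rxy ∧ Rxz → y = z).
A: condition met.
B: fails — 0 sees both 1 and 3.
C: fails — v sees both u and w.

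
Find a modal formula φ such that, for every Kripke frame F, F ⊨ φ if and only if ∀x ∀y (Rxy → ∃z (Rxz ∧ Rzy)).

This is density; the standard corresponding axiom is C4: □□ψ → □ψ.
Suppose □□ψ→□ψ is valid. Take Rxy and set V(ψ)={w : xR²w}. Then □□ψ at x, so □ψ at x, so ψ at y, i.e. ∃z(Rxz∧Rzy).

□□ψ → □ψ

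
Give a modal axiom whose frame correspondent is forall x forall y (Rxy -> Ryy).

This is shift-reflexivity; the standard corresponding axiom is T□: □(□s → s).
Suppose □(□s→s) is valid. Take Rxy and set V(s)={w : Ryw}. Then at y, □s holds; since □(□s→s) at x, □s→s at y, so s at y, i.e. Ryy.

□(□s → s)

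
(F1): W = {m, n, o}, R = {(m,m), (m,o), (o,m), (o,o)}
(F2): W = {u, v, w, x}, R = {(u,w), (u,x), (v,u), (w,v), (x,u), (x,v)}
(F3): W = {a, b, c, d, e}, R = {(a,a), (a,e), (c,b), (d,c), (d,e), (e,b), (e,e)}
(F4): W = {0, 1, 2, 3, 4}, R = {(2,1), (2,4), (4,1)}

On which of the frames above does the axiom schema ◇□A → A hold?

(F1)

The schema corresponds to symmetry: ∀x ∀y (Rxy → Ryx).
(F1): condition met.
(F2): fails — Ruw but not Rwu.
(F3): fails — Reb but not Rbe.
(F4): fails — R41 but not R14.
Valid on: (F1).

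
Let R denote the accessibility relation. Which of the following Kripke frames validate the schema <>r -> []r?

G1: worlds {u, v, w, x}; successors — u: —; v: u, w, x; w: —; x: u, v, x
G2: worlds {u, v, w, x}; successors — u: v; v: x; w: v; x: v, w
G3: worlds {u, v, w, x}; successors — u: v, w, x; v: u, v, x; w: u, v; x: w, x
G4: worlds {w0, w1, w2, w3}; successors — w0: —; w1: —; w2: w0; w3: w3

G4

The schema corresponds to partial functionality: forall x forall y forall z (Rxy & Rxz -> y = z).
G1: fails — v sees both u and w.
G2: fails — x sees both v and w.
G3: fails — u sees both v and w.
G4: satisfies the condition.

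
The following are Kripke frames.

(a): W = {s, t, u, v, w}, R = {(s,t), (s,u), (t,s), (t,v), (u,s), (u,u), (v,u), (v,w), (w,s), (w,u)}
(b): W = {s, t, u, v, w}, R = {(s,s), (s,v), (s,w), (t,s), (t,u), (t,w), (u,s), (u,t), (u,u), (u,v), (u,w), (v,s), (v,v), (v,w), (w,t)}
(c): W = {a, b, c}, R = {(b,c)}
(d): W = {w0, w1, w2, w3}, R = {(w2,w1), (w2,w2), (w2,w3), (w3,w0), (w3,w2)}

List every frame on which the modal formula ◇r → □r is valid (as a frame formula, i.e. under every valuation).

The schema corresponds to partial functionality: ∀x ∀y ∀z (Rxy ∧ Rxz → y = z).
(a): fails — s sees both t and u.
(b): fails — s sees both s and v.
(c): condition met.
(d): fails — w2 sees both w1 and w2.
Valid on: (c).

(c)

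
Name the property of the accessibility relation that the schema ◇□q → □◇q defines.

This is the .2 axiom.
It corresponds to convergence: ∀x ∀y ∀z (Rxy ∧ Rxz → ∃w (Ryw ∧ Rzw)).

convergence: ∀x ∀y ∀z (Rxy ∧ Rxz → ∃w (Ryw ∧ Rzw))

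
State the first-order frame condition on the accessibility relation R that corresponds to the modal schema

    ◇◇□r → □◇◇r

∀x ∀y ∀z ((xR²y ∧ xRz) → ∃w (yRw ∧ zR²w))

This is a Sahlqvist (Geach-type) schema ◇^2□^1r → □^1◇^2r.
Minimal-valuation argument: fix x; take any y with xR^2y and any z with xR^1z. Set V(r) to the set of worlds R-reachable from y in exactly 1 step. Then □^1r holds at y, so the antecedent holds at x; validity forces ◇^2r at z, giving a w with zR^2w and yR^1w.
First-order correspondent: ∀x ∀y ∀z ((xR²y ∧ xRz) → ∃w (yRw ∧ zR²w)).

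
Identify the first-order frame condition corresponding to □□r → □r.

density

Suppose □□r→□r is valid. Take Rxy and set V(r)={w : xR²w}. Then □□r at x, so □r at x, so r at y, i.e. ∃z(Rxz∧Rzy).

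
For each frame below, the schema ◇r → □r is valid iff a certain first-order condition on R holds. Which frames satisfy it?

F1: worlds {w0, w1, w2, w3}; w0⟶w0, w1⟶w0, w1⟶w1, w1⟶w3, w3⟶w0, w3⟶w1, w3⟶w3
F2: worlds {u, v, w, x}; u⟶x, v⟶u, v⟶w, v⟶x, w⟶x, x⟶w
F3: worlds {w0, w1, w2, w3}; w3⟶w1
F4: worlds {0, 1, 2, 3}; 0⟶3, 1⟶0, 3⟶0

This is the axiom for partial functionality; its first-order frame correspondent is ∀x ∀y ∀z (Rxy ∧ Rxz → y = z).
F1: fails — w1 sees both w0 and w1.
F2: fails — v sees both u and w.
F3: ✓.
F4: ✓.
Valid on: F3, F4.

F3, F4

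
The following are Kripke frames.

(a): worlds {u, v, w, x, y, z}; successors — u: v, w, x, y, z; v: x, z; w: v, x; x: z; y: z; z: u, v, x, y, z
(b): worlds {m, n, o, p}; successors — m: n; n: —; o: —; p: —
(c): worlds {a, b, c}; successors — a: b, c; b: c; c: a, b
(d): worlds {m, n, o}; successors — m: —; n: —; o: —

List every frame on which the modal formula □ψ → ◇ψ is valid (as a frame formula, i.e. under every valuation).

Frame correspondent (Sahlqvist): ∀x ∃y Rxy — i.e. seriality.
(a): ✓.
(b): fails — world n has no successor.
(c): ✓.
(d): fails — world m has no successor.
Valid on: (a), (c).

(a), (c)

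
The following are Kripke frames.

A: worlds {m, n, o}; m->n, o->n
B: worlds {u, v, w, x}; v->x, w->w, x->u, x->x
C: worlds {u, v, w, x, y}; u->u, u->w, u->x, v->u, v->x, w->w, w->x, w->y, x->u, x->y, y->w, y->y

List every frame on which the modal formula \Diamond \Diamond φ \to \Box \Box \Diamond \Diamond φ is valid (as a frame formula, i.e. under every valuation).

The schema corresponds to a generalized confluence (Geach) condition: \forall x \forall y \forall z ((x R^2 y \wedge x R^2 z) \to \exists w (y = w \wedge z R^2 w)).
A: condition met.
B: fails — vR²u, vR²u but no t with u=t and uR²t.
C: fails — uR²u, uR²y but no t with u=t and yR²t.
Valid on: A.

A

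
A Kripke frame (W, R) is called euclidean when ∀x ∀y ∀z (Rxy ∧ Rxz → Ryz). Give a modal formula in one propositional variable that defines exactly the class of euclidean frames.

◇r → □◇r

This is the Euclidean property; the standard corresponding axiom is 5: ◇r → □◇r.
Suppose ◇r→□◇r is valid. Take Rxy, Rxz and set V(r)={y}. Then ◇r at x, so □◇r at x, so ◇r at z, so some w with Rzw has r; w=y, i.e. Rzy. By symmetry of the argument, Ryz.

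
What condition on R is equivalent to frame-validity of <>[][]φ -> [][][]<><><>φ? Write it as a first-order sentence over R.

This is a Sahlqvist (Geach-type) schema ◇^1□^2φ → □^3◇^3φ.
Minimal-valuation argument: fix x; take any y with xR^1y and any z with xR^3z. Set V(φ) to the set of worlds R-reachable from y in exactly 2 steps. Then □^2φ holds at y, so the antecedent holds at x; validity forces ◇^3φ at z, giving a w with zR^3w and yR^2w.
First-order correspondent: forall x forall y forall z ((xRy & x R^3 z) -> exists w (y R^2 w & z R^3 w)).

forall x forall y forall z ((xRy & x R^3 z) -> exists w (y R^2 w & z R^3 w))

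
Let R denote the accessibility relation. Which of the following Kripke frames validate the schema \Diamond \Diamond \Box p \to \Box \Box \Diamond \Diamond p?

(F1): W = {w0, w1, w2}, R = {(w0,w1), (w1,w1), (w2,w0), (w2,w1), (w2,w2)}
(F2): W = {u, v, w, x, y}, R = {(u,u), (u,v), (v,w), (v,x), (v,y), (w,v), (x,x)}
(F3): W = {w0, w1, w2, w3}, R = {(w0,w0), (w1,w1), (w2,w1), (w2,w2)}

(F1), (F3)

Frame correspondent (Sahlqvist): \forall x \forall y \forall z ((x R^2 y \wedge x R^2 z) \to \exists w (yRw \wedge z R^2 w)) — i.e. a generalized confluence (Geach) condition.
(F1): satisfies the condition.
(F2): fails — uR²u, uR²w but no t with uRt and wR²t.
(F3): satisfies the condition.
Valid on: (F1), (F3).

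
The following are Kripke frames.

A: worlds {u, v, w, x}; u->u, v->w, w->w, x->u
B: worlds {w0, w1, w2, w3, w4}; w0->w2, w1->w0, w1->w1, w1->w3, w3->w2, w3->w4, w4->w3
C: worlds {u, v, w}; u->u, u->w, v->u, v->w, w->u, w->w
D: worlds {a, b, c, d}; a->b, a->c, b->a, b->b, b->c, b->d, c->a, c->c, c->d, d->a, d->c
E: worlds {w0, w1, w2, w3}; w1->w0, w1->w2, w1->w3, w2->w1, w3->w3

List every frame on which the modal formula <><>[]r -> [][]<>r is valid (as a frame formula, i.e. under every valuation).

A, C, D

The schema corresponds to a generalized confluence (Geach) condition: forall x forall y forall z ((x R^2 y & x R^2 z) -> exists w (yRw & zRw)).
A: satisfies the condition.
B: fails — w1R²w0, w1R²w1 but no w with w0Rw and w1Rw.
C: satisfies the condition.
D: satisfies the condition.
E: fails — w2R²w0, w2R²w0 but no w with w0Rw and w0Rw.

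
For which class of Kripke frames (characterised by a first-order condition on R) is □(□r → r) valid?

Suppose □(□r→r) is valid. Take Rxy and set V(r)={w : Ryw}. Then at y, □r holds; since □(□r→r) at x, □r→r at y, so r at y, i.e. Ryy.

Shift-reflexivity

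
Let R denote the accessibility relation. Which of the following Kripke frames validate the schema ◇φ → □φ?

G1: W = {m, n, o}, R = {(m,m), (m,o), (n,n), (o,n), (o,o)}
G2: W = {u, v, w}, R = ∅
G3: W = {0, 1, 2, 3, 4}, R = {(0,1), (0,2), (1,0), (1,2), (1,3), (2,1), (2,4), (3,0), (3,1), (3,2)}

This is the axiom for partial functionality; its first-order frame correspondent is ∀x ∀y ∀z (Rxy ∧ Rxz → y = z).
G1: fails — m sees both m and o.
G2: condition met.
G3: fails — 0 sees both 1 and 2.

G2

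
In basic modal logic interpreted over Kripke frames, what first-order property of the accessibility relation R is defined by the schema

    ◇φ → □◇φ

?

Suppose ◇φ→□◇φ is valid. Take Rxy, Rxz and set V(φ)={y}. Then ◇φ at x, so □◇φ at x, so ◇φ at z, so some w with Rzw has φ; w=y, i.e. Rzy. By symmetry of the argument, Ryz.
Conversely, on a frame with the Euclidean property the schema holds at every world under every valuation.
Frame condition: ∀x ∀y ∀z (Rxy ∧ Rxz → Ryz).

the Euclidean property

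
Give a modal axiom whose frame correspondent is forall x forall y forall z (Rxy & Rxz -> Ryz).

◇ψ → □◇ψ

A defining formula is ◇ψ → □◇ψ (the 5 axiom).
Suppose ◇ψ→□◇ψ is valid. Take Rxy, Rxz and set V(ψ)={y}. Then ◇ψ at x, so □◇ψ at x, so ◇ψ at z, so some w with Rzw has ψ; w=y, i.e. Rzy. By symmetry of the argument, Ryz.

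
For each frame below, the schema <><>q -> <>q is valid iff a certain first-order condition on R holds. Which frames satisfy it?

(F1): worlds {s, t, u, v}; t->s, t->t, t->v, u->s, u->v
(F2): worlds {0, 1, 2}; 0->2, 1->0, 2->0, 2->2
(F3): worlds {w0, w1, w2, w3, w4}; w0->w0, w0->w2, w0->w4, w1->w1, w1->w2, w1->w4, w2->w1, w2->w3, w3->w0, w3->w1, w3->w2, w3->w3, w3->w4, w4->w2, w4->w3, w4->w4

This is the axiom for transitivity; its first-order frame correspondent is forall x forall y forall z (Rxy & Ryz -> Rxz).
(F1): condition met.
(F2): fails — R10 and R02 but not R12.
(F3): fails — Rw1w2 and Rw2w3 but not Rw1w3.

(F1)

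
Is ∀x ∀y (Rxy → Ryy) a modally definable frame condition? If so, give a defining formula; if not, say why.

Yes: it is shift-reflexivity, defined by the T□ schema □(□q → q).

Yes, by □(□q → q)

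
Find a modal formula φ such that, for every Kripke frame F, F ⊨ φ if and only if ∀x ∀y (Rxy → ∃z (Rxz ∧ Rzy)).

□□s → □s

A defining formula is □□s → □s (the C4 axiom).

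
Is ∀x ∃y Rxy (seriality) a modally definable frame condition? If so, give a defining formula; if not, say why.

Definable; □p → ◇p defines it

The condition is seriality. A defining modal formula is □p → ◇p.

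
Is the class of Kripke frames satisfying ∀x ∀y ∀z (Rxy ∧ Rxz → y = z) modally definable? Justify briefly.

Yes: it is partial functionality, defined by the CD schema ◇r → □r.

Yes — defined by ◇r → □r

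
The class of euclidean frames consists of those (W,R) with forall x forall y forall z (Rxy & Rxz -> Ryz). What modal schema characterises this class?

A defining formula is ◇ψ → □◇ψ (the 5 axiom).
Suppose ◇ψ→□◇ψ is valid. Take Rxy, Rxz and set V(ψ)={y}. Then ◇ψ at x, so □◇ψ at x, so ◇ψ at z, so some w with Rzw has ψ; w=y, i.e. Rzy. By symmetry of the argument, Ryz.

◇ψ → □◇ψ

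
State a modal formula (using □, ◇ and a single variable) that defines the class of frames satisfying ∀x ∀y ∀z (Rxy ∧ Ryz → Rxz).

□r → □□r

This is transitivity; the standard corresponding axiom is 4: □r → □□r.
Suppose □r→□□r is valid. Take Rxy, Ryz and set V(r)={w : Rxw}. Then □r at x, so □□r at x, so □r at y, so r at z, i.e. Rxz.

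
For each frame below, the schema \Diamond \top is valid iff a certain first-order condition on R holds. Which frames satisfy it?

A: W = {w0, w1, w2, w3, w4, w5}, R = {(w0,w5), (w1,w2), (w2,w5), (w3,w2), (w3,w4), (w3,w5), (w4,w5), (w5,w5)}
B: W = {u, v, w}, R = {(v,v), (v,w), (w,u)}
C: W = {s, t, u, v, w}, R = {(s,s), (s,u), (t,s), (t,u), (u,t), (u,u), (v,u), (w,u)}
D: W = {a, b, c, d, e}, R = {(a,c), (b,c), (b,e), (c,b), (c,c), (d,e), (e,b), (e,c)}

A, C, D

This is the axiom for seriality; its first-order frame correspondent is \forall x \exists y Rxy.
A: ✓.
B: fails — world u has no successor.
C: ✓.
D: ✓.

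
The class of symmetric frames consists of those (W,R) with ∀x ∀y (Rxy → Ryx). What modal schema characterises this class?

A defining formula is p → □◇p (the B axiom).
Suppose p→□◇p is valid. Take Rxy and set V(p)={x}. Then p at x, so □◇p at x, so ◇p at y, so some z with Ryz has p; z=x, i.e. Ryx.

p → □◇p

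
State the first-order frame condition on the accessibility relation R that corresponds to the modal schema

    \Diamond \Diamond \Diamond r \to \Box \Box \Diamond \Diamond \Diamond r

This is a Sahlqvist (Geach-type) schema ◇^3□^0r → □^2◇^3r.
Minimal-valuation argument: fix x; take any y with xR^3y and any z with xR^2z. Set V(r) to the set of worlds R-reachable from y in exactly 0 steps. Then □^0r holds at y, so the antecedent holds at x; validity forces ◇^3r at z, giving a w with zR^3w and yR^0w.
First-order correspondent: \forall x \forall y \forall z ((x R^3 y \wedge x R^2 z) \to \exists w (y = w \wedge z R^3 w)).

\forall x \forall y \forall z ((x R^3 y \wedge x R^2 z) \to \exists w (y = w \wedge z R^3 w))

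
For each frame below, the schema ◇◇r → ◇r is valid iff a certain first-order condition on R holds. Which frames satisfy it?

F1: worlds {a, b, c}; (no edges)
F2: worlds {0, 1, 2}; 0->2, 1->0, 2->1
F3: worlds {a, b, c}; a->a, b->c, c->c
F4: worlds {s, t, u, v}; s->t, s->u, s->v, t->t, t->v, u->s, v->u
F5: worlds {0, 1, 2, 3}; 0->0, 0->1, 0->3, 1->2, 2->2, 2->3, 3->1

This is the axiom for transitivity; its first-order frame correspondent is ∀x ∀y ∀z (Rxy ∧ Ryz → Rxz).
F1: condition met.
F2: fails — R10 and R02 but not R12.
F3: condition met.
F4: fails — Rtv and Rvu but not Rtu.
F5: fails — R31 and R12 but not R32.

F1, F3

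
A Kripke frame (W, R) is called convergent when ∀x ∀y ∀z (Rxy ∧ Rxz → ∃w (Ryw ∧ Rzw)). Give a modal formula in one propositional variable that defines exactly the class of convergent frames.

◇□r → □◇r

This is convergence; the standard corresponding axiom is .2: ◇□r → □◇r.
Suppose ◇□r→□◇r is valid. Take Rxy, Rxz and set V(r)={w : Ryw}. Then □r at y so ◇□r at x, so □◇r at x, so ◇r at z, giving w with Rzw and Ryw.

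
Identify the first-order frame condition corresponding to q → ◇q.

reflexivity: ∀x Rxx

This schema is equivalent to the T axiom □q → q.
It corresponds to reflexivity: ∀x Rxx.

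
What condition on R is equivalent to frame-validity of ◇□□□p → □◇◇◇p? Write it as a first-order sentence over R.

∀x ∀y ∀z ((xRy ∧ xRz) → ∃w (yR³w ∧ zR³w))

This is a Sahlqvist (Geach-type) schema ◇^1□^3p → □^1◇^3p.
First-order correspondent: ∀x ∀y ∀z ((xRy ∧ xRz) → ∃w (yR³w ∧ zR³w)).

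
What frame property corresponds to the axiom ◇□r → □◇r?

This schema is the .2 axiom.
Its frame correspondent is convergence — ∀x ∀y ∀z (Rxy ∧ Rxz → ∃w (Ryw ∧ Rzw)).

Convergence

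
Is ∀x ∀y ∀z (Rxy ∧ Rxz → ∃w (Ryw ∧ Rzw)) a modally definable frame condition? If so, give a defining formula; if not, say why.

This is a Sahlqvist condition; the .2 axiom ◇□q → □◇q defines it.
Suppose ◇□q→□◇q is valid. Take Rxy, Rxz and set V(q)={w : Ryw}. Then □q at y so ◇□q at x, so □◇q at x, so ◇q at z, giving w with Rzw and Ryw.

Definable; ◇□q → □◇q defines it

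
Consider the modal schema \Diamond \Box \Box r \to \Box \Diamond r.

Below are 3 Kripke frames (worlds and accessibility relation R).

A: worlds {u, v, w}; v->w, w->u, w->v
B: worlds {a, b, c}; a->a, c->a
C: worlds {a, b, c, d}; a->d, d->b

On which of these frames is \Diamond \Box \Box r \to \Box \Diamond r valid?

B

The schema corresponds to a generalized confluence (Geach) condition: \forall x \forall y \forall z ((xRy \wedge xRz) \to \exists w (y R^2 w \wedge zRw)).
A: fails — vRw, vRw but no t with wR²t and wRt.
B: holds.
C: fails — aRd, aRd but no w with dR²w and dRw.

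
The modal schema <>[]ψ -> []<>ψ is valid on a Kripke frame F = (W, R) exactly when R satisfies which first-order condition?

Suppose ◇□ψ→□◇ψ is valid. Take Rxy, Rxz and set V(ψ)={w : Ryw}. Then □ψ at y so ◇□ψ at x, so □◇ψ at x, so ◇ψ at z, giving w with Rzw and Ryw.

convergence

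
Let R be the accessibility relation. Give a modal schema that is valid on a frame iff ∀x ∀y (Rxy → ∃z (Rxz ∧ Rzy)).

The condition is density. The C4 schema □□ψ → □ψ defines it.
Suppose □□ψ→□ψ is valid. Take Rxy and set V(ψ)={w : xR²w}. Then □□ψ at x, so □ψ at x, so ψ at y, i.e. ∃z(Rxz∧Rzy).

□□ψ → □ψ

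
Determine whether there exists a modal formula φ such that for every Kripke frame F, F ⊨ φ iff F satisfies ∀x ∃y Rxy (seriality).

Definable; □q → ◇q defines it

The condition is seriality. A defining modal formula is □q → ◇q.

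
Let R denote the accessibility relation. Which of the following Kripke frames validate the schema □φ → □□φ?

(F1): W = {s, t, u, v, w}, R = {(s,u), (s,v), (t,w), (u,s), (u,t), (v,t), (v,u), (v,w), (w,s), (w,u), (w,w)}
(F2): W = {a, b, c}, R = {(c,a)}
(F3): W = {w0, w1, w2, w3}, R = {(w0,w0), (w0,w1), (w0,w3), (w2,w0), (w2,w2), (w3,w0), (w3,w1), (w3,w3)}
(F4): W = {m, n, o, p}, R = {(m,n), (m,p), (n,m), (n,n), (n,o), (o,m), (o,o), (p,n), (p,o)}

Frame correspondent (Sahlqvist): ∀x ∀y ∀z (Rxy ∧ Ryz → Rxz) — i.e. transitivity.
(F1): fails — Rwu and Rut but not Rwt.
(F2): satisfies the condition.
(F3): fails — Rw2w0 and Rw0w1 but not Rw2w1.
(F4): fails — Rom and Rmn but not Ron.

(F2)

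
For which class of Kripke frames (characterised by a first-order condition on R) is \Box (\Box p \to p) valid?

Shift-reflexivity

Suppose □(□p→p) is valid. Take Rxy and set V(p)={w : Ryw}. Then at y, □p holds; since □(□p→p) at x, □p→p at y, so p at y, i.e. Ryy.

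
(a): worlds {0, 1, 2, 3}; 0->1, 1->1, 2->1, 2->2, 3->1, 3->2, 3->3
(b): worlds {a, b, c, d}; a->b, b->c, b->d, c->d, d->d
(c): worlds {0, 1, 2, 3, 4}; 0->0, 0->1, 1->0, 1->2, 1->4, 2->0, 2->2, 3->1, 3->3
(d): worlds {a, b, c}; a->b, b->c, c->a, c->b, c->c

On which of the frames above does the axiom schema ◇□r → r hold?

The schema corresponds to symmetry: ∀x ∀y (Rxy → Ryx).
(a): fails — R32 but not R23.
(b): fails — Rbc but not Rcb.
(c): fails — R31 but not R13.
(d): fails — Rab but not Rba.

none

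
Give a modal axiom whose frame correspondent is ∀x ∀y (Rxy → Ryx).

This is symmetry; the standard corresponding axiom is B: ψ → □◇ψ.

ψ → □◇ψ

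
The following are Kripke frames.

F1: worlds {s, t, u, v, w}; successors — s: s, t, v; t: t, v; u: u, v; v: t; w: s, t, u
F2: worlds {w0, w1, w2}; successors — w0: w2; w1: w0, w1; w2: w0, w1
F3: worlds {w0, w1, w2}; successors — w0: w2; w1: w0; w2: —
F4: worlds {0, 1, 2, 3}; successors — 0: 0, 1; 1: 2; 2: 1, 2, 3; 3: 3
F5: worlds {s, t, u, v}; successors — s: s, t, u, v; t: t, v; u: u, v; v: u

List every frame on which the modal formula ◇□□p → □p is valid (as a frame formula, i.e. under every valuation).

F2

This is the axiom for a generalized confluence (Geach) condition; its first-order frame correspondent is ∀x ∀y ∀z ((xRy ∧ xRz) → ∃w (yR²w ∧ z = w)).
F1: fails — sRt, sRs but no w* with tR²w* and s=w*.
F2: condition met.
F3: fails — w0Rw2, w0Rw2 but no w with w2R²w and w2=w.
F4: fails — 0R1, 0R0 but no w with 1R²w and 0=w.
F5: fails — sRt, sRs but no w with tR²w and s=w.
Valid on: F2.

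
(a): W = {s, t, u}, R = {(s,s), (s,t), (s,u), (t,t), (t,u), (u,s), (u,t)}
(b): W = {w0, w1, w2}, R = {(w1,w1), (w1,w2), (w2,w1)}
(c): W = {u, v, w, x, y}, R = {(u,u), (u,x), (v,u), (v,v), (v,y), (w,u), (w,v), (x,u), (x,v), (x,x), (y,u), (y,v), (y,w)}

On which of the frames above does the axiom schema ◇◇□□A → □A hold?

(a), (b)

This is the axiom for a generalized confluence (Geach) condition; its first-order frame correspondent is ∀x ∀y ∀z ((xR²y ∧ xRz) → ∃w (yR²w ∧ z = w)).
(a): satisfies the condition.
(b): satisfies the condition.
(c): fails — vR²u, vRy but no t with uR²t and y=t.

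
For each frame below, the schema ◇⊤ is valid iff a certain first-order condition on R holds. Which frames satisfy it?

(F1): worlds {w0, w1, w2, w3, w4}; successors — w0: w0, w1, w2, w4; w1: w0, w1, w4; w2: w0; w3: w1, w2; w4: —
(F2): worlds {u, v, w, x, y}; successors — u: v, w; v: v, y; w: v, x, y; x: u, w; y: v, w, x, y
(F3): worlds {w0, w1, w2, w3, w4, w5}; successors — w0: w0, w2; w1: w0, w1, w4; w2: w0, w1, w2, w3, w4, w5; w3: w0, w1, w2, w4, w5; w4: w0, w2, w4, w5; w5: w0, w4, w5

Frame correspondent (Sahlqvist): ∀x ∃y Rxy — i.e. seriality.
(F1): fails — world w4 has no successor.
(F2): holds.
(F3): holds.

(F2), (F3)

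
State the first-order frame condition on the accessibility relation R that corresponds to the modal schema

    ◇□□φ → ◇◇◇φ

∀x ∀y (xRy → ∃w (yR²w ∧ xR³w))

This is a Sahlqvist (Geach-type) schema ◇^1□^2φ → □^0◇^3φ.
Minimal-valuation argument: fix x; take any y with xR^1y and any z with xR^0z. Set V(φ) to the set of worlds R-reachable from y in exactly 2 steps. Then □^2φ holds at y, so the antecedent holds at x; validity forces ◇^3φ at z, giving a w with zR^3w and yR^2w.
First-order correspondent: ∀x ∀y (xRy → ∃w (yR²w ∧ xR³w)).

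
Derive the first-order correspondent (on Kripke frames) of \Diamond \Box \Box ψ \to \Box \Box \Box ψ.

This is a Sahlqvist (Geach-type) schema ◇^1□^2ψ → □^3◇^0ψ.
First-order correspondent: \forall x \forall y \forall z ((xRy \wedge x R^3 z) \to \exists w (y R^2 w \wedge z = w)).

\forall x \forall y \forall z ((xRy \wedge x R^3 z) \to \exists w (y R^2 w \wedge z = w))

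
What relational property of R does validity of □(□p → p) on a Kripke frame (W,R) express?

Shift-reflexivity

Suppose □(□p→p) is valid. Take Rxy and set V(p)={w : Ryw}. Then at y, □p holds; since □(□p→p) at x, □p→p at y, so p at y, i.e. Ryy.
Conversely, on a frame with shift-reflexivity the schema holds at every world under every valuation.
So the correspondent is shift-reflexivity.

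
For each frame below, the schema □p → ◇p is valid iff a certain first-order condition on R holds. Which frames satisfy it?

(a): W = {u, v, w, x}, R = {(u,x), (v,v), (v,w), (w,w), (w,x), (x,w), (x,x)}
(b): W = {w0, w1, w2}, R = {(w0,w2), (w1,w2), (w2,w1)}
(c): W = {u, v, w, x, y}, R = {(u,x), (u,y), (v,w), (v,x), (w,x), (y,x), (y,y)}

(a), (b)

The schema corresponds to seriality: ∀x ∃y Rxy.
(a): ✓.
(b): ✓.
(c): fails — world x has no successor.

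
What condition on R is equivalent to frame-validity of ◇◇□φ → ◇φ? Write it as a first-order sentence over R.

∀x ∀y (xR²y → ∃w (yRw ∧ xRw))

This is a Sahlqvist (Geach-type) schema ◇^2□^1φ → □^0◇^1φ.
Minimal-valuation argument: fix x; take any y with xR^2y and any z with xR^0z. Set V(φ) to the set of worlds R-reachable from y in exactly 1 step. Then □^1φ holds at y, so the antecedent holds at x; validity forces ◇^1φ at z, giving a w with zR^1w and yR^1w.
First-order correspondent: ∀x ∀y (xR²y → ∃w (yRw ∧ xRw)).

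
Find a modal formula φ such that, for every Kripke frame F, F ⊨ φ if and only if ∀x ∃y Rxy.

A defining formula is □r → ◇r (the D axiom).

□r → ◇r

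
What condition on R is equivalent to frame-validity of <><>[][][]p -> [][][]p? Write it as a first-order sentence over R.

This is a Sahlqvist (Geach-type) schema ◇^2□^3p → □^3◇^0p.
Minimal-valuation argument: fix x; take any y with xR^2y and any z with xR^3z. Set V(p) to the set of worlds R-reachable from y in exactly 3 steps. Then □^3p holds at y, so the antecedent holds at x; validity forces ◇^0p at z, giving a w with zR^0w and yR^3w.
First-order correspondent: forall x forall y forall z ((x R^2 y & x R^3 z) -> exists w (y R^3 w & z = w)).

forall x forall y forall z ((x R^2 y & x R^3 z) -> exists w (y R^3 w & z = w))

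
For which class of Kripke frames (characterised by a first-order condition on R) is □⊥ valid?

Emptiness of R

□⊥ is valid iff no world has any successor (otherwise □⊥ fails at any world with one).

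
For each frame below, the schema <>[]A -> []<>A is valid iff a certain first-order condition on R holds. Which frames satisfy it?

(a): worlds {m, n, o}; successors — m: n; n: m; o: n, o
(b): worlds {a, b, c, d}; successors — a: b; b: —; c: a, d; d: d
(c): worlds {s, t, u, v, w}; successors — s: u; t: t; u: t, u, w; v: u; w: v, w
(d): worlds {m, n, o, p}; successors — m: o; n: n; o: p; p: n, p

(d)

This is the axiom for convergence; its first-order frame correspondent is forall x forall y forall z (Rxy & Rxz -> exists w (Ryw & Rzw)).
(a): fails — Roo and Ron but o and n have no common successor.
(b): fails — Rab and Rab but b and b have no common successor.
(c): fails — Ruw and Rut but w and t have no common successor.
(d): satisfies the condition.
Valid on: (d).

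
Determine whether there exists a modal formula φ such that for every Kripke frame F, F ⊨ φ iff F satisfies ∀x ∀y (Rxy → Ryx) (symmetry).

Yes — defined by p → □◇p

Yes: it is symmetry, defined by the B schema p → □◇p.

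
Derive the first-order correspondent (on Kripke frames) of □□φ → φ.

This is a Sahlqvist (Geach-type) schema ◇^0□^2φ → □^0◇^0φ.
First-order correspondent: ∀x ∃w (xR²w ∧ x = w).

∀x ∃w (xR²w ∧ x = w)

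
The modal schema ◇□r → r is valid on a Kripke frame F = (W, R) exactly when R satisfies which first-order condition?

Equivalently (dual form): r → □◇r.
Suppose r→□◇r is valid. Take Rxy and set V(r)={x}. Then r at x, so □◇r at x, so ◇r at y, so some z with Ryz has r; z=x, i.e. Ryx.
The converse is a direct semantic check.
So the correspondent is symmetry.

symmetry: ∀x ∀y (Rxy → Ryx)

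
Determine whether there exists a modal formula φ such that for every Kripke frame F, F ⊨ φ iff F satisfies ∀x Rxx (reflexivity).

The condition is reflexivity. A defining modal formula is □q → q.

Yes — defined by □q → q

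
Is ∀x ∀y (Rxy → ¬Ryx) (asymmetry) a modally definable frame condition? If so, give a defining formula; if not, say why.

Modal frame validity is preserved under surjective bounded morphisms.
The 3-cycle (worlds s,t,u with s→t→u→s) is asymmetric. Mapping every world to a single reflexive point • is a surjective bounded morphism, and the reflexive point is not asymmetric (R•• but asymmetry requires ¬R••).
So the class is not modally definable.

Not modally definable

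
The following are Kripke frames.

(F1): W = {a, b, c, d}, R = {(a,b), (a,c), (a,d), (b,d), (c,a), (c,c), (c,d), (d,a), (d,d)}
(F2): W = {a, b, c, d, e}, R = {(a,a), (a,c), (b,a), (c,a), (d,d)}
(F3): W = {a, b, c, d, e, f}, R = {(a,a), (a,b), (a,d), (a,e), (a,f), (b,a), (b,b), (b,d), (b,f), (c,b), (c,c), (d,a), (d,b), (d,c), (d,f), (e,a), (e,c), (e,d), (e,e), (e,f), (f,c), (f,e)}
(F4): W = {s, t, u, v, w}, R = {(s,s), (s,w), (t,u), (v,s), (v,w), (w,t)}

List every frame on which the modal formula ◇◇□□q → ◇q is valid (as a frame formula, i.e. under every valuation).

(F1), (F2), (F3)

Frame correspondent (Sahlqvist): ∀x ∀y (xR²y → ∃w (yR²w ∧ xRw)) — i.e. a generalized confluence (Geach) condition.
(F1): satisfies the condition.
(F2): satisfies the condition.
(F3): satisfies the condition.
(F4): fails — sR²t but no w* with tR²w* and sRw*.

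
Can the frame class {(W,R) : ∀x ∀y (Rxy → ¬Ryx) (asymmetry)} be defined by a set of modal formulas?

If a class were modally definable it would be closed under surjective bounded morphisms (Goldblatt–Thomason).
The 4-cycle (worlds 0,1,2,3 with 0→1→2→3→0) is asymmetric. Mapping every world to a single reflexive point • is a surjective bounded morphism, and the reflexive point is not asymmetric (R•• but asymmetry requires ¬R••).
So the class is not modally definable.

No — not modally definable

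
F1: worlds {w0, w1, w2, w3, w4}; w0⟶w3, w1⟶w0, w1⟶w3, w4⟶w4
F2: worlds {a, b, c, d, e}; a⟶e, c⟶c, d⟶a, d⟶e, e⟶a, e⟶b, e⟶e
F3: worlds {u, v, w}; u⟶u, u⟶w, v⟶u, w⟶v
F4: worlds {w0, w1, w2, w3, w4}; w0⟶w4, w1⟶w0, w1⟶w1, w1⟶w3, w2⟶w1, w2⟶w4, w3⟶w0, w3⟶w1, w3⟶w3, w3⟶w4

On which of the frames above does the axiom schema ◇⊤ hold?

F3

The schema corresponds to seriality: ∀x ∃y Rxy.
F1: fails — world w2 has no successor.
F2: fails — world b has no successor.
F3: satisfies the condition.
F4: fails — world w4 has no successor.
Valid on: F3.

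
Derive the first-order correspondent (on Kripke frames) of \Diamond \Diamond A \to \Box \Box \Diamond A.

This is a Sahlqvist (Geach-type) schema ◇^2□^0A → □^2◇^1A.
Minimal-valuation argument: fix x; take any y with xR^2y and any z with xR^2z. Set V(A) to the set of worlds R-reachable from y in exactly 0 steps. Then □^0A holds at y, so the antecedent holds at x; validity forces ◇^1A at z, giving a w with zR^1w and yR^0w.
First-order correspondent: \forall x \forall y \forall z ((x R^2 y \wedge x R^2 z) \to \exists w (y = w \wedge zRw)).

\forall x \forall y \forall z ((x R^2 y \wedge x R^2 z) \to \exists w (y = w \wedge zRw))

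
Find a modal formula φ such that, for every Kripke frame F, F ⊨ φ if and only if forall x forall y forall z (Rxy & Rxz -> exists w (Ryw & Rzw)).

A defining formula is ◇□ψ → □◇ψ (the .2 axiom).

◇□ψ → □◇ψ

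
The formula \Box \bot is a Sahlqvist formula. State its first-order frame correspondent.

This is the Ver axiom.
Its frame correspondent is emptiness of R — \forall x \forall y \neg Rxy.

Emptiness of R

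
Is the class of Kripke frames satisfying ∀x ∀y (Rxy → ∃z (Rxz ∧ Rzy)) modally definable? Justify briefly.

Yes: it is density, defined by the C4 schema □□r → □r.
Suppose □□r→□r is valid. Take Rxy and set V(r)={w : xR²w}. Then □□r at x, so □r at x, so r at y, i.e. ∃z(Rxz∧Rzy).

Yes, by □□r → □r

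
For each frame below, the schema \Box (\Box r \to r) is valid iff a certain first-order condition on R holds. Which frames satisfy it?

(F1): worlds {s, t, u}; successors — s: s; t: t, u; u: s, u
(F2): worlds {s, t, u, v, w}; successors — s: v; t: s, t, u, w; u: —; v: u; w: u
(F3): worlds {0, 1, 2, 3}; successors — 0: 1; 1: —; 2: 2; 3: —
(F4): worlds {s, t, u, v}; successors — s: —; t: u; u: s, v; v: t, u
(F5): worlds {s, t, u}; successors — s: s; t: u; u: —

(F1)

The schema corresponds to shift-reflexivity: \forall x \forall y (Rxy \to Ryy).
(F1): ✓.
(F2): fails — Rwu but not Ruu.
(F3): fails — R01 but not R11.
(F4): fails — Ruv but not Rvv.
(F5): fails — Rtu but not Ruu.
Valid on: (F1).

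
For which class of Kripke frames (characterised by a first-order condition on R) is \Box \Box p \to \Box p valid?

Suppose □□p→□p is valid. Take Rxy and set V(p)={w : xR²w}. Then □□p at x, so □p at x, so p at y, i.e. ∃z(Rxz∧Rzy).
Conversely, any frame satisfying \forall x \forall y (Rxy \to \exists z (Rxz \wedge Rzy)) validates the schema.
So the correspondent is density.

density: \forall x \forall y (Rxy \to \exists z (Rxz \wedge Rzy))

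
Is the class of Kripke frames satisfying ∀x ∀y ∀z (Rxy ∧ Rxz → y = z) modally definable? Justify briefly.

Yes: it is partial functionality, defined by the CD schema ◇q → □q.
Suppose ◇q→□q is valid. Take Rxy, Rxz and set V(q)={y}. Then ◇q at x, so □q at x, so q at z, i.e. z=y.

Definable; ◇q → □q defines it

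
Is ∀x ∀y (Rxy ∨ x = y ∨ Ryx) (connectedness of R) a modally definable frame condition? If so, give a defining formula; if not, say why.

If a class were modally definable it would be closed under disjoint unions (Goldblatt–Thomason).
Take 4 disjoint single-world reflexive frames: each is trivially connected, but their disjoint union has 4 worlds with no edge between distinct components, so it is not connected.
Hence connectedness of R is not modally definable.

No — not modally definable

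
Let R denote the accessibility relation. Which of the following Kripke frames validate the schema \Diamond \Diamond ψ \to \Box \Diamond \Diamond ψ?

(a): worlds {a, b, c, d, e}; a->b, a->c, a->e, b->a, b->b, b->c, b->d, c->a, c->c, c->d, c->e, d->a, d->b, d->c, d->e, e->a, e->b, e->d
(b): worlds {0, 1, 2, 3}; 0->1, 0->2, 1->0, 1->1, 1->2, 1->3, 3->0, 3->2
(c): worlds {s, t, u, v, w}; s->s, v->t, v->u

(a), (c)

The schema corresponds to a generalized confluence (Geach) condition: \forall x \forall y \forall z ((x R^2 y \wedge xRz) \to \exists w (y = w \wedge z R^2 w)).
(a): condition met.
(b): fails — 0R²0, 0R2 but no w with 0=w and 2R²w.
(c): condition met.
Valid on: (a), (c).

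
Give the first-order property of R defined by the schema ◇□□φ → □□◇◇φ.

This is a Sahlqvist (Geach-type) schema ◇^1□^2φ → □^2◇^2φ.
Minimal-valuation argument: fix x; take any y with xR^1y and any z with xR^2z. Set V(φ) to the set of worlds R-reachable from y in exactly 2 steps. Then □^2φ holds at y, so the antecedent holds at x; validity forces ◇^2φ at z, giving a w with zR^2w and yR^2w.
First-order correspondent: ∀x ∀y ∀z ((xRy ∧ xR²z) → ∃w (yR²w ∧ zR²w)).

∀x ∀y ∀z ((xRy ∧ xR²z) → ∃w (yR²w ∧ zR²w))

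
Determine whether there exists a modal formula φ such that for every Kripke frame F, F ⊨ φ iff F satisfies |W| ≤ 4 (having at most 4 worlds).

Modal frame validity is preserved under disjoint unions.
Any modal formula valid on each of 5 disjoint one-world frames is valid on their disjoint union (validity is preserved under disjoint unions). Each one-world frame has |W|=1≤4, but the union has |W|=5.
So the class is not modally definable.

Not definable by any modal formula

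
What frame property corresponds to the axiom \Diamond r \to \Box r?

Suppose ◇r→□r is valid. Take Rxy, Rxz and set V(r)={y}. Then ◇r at x, so □r at x, so r at z, i.e. z=y.
The converse is a direct semantic check.
So the correspondent is partial functionality.

partial functionality: \forall x \forall y \forall z (Rxy \wedge Rxz \to y = z)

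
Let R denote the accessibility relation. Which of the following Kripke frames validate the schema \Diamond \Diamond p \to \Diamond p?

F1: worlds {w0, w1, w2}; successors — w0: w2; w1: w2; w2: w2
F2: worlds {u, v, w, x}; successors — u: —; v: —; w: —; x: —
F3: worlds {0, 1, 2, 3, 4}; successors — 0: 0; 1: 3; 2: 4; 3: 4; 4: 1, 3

This is the axiom for transitivity; its first-order frame correspondent is \forall x \forall y \forall z (Rxy \wedge Ryz \to Rxz).
F1: holds.
F2: holds.
F3: fails — R34 and R43 but not R33.
Valid on: F1, F2.

F1, F2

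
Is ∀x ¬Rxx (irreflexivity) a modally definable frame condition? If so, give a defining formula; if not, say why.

Modal frame validity is preserved under surjective bounded morphisms.
The 5-cycle (worlds w0,w1,w2,w3,w4 with w0→w1→w2→w3→w4→w0) is irreflexive, and the map sending every world to a single reflexive point • is a surjective bounded morphism (forth: every edge maps to (•,•); back: every world has a successor). So any modal formula valid on the 5-cycle is also valid on the reflexive point, which is not irreflexive.
So no modal formula (or set of formulas) defines exactly the irreflexive frames.

Not modally definable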